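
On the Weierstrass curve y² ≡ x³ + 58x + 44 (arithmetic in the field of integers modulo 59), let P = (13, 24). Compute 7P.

(43, 25)

Double-and-add on 7 = (111)₂. Start with P = (13, 24) for the leading 1-bit.
double: tangent at (13, 24): λ = (3·13² + 58)/(2·24) ≡ 34/48. 48⁻¹ ≡ 16 (mod 59), so λ ≡ 34·16 ≡ 13.
  x = λ² - 13 - 13 = 169 - 26 ≡ 25; y = λ·(13 - 25) - 24 ≡ 56. → (25, 56)
add P: (25, 56) + (13, 24). λ = (24 - 56)/(13 - 25) ≡ 27/47 mod 59. 47⁻¹ ≡ 54 (mod 59), so λ ≡ 42.
  x = λ² - 25 - 13 = 1764 - 38 ≡ 15; y = λ·(25 - 15) - 56 ≡ 10. → (15, 10)
double: tangent at (15, 10): λ = (3·15² + 58)/(2·10) ≡ 25/20. 20⁻¹ ≡ 3 (mod 59), so λ ≡ 25·3 ≡ 16.
  x = λ² - 15 - 15 = 256 - 30 ≡ 49; y = λ·(15 - 49) - 10 ≡ 36. → (49, 36)
add P: (49, 36) + (13, 24). λ = (24 - 36)/(13 - 49) ≡ 47/23 mod 59. 23⁻¹ ≡ 18 (mod 59) since 23·18 = 414 ≡ 1, so λ ≡ 20.
  x = λ² - 49 - 13 = 400 - 62 ≡ 43; y = λ·(49 - 43) - 36 ≡ 25. → (43, 25)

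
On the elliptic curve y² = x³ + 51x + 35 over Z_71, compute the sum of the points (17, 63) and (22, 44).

(17, 63) + (22, 44). λ = (44 - 63)/(22 - 17) ≡ 52/5 mod 71. 5⁻¹ ≡ 57 (mod 71), so λ ≡ 53.
  x = λ² - 17 - 22 = 2809 - 39 ≡ 1; y = λ·(17 - 1) - 63 ≡ 4. → (1, 4)

(1, 4)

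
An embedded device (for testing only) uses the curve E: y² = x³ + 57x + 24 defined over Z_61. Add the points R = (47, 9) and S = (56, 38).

(58, 3)

(47, 9) + (56, 38). λ = (38 - 9)/(56 - 47) ≡ 29/9 mod 61. 9⁻¹ ≡ 34 (mod 61), so λ ≡ 10.
  x = λ² - 47 - 56 = 100 - 103 ≡ 58; y = λ·(47 - 58) - 9 ≡ 3. → (58, 3)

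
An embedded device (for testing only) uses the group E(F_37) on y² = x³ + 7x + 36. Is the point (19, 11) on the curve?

y² = 11² ≡ 10; x³ + 7x + 36 = 7028 ≡ 35 (mod 37). 10 ≠ 35.

no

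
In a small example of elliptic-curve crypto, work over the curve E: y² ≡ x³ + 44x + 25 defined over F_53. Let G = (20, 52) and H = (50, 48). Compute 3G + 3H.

First 3G:
Repeated addition: build up to 3G.
2G: tangent at (20, 52): λ = (3·20² + 44)/(2·52) ≡ 25/51. 51⁻¹ ≡ 26 (mod 53), so λ ≡ 25·26 ≡ 14.
  x = λ² - 20 - 20 = 196 - 40 ≡ 50; y = λ·(20 - 50) - 52 ≡ 5. → (50, 5)
3G: (50, 5) + (20, 52). λ = (52 - 5)/(20 - 50) ≡ 47/23 mod 53. 23⁻¹ ≡ 30 (mod 53), so λ ≡ 32.
  x = λ² - 50 - 20 = 1024 - 70 ≡ 0; y = λ·(50 - 0) - 5 ≡ 5. → (0, 5)
3G = (0, 5).
Next 3H:
Repeated addition: build up to 3H.
2H: tangent at (50, 48): λ = (3·50² + 44)/(2·48) ≡ 18/43. 43⁻¹ ≡ 37 (mod 53) since 43·37 = 1591 ≡ 1, so λ ≡ 18·37 ≡ 30.
  x = λ² - 50 - 50 = 900 - 100 ≡ 5; y = λ·(50 - 5) - 48 ≡ 30. → (5, 30)
3H: (5, 30) + (50, 48). λ = (48 - 30)/(50 - 5) ≡ 18/45 mod 53. 45⁻¹ ≡ 33 (mod 53) since 45·33 = 1485 ≡ 1, so λ ≡ 11.
  x = λ² - 5 - 50 = 121 - 55 ≡ 13; y = λ·(5 - 13) - 30 ≡ 41. → (13, 41)
3H = (13, 41).
Finally 3G + 3H:
(0, 5) + (13, 41). λ = (41 - 5)/(13 - 0) ≡ 36/13 mod 53. 13⁻¹ ≡ 49 (mod 53), so λ ≡ 15.
  x = λ² - 0 - 13 = 225 - 13 ≡ 0; y = λ·(0 - 0) - 5 ≡ 48. → (0, 48)

(0, 48)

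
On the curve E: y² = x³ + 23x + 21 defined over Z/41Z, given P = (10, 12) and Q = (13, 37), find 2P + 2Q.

First 2P:
Repeated addition: build up to 2P.
2P: tangent at (10, 12): λ = (3·10² + 23)/(2·12) ≡ 36/24. 24⁻¹ ≡ 12 (mod 41), so λ ≡ 36·12 ≡ 22.
  x = λ² - 10 - 10 = 484 - 20 ≡ 13; y = λ·(10 - 13) - 12 ≡ 4. → (13, 4)
2P = (13, 4).
Next 2Q:
Repeated addition: build up to 2Q.
2Q: tangent at (13, 37): λ = (3·13² + 23)/(2·37) ≡ 38/33. 33⁻¹ ≡ 5 (mod 41) since 33·5 = 165 ≡ 1, so λ ≡ 38·5 ≡ 26.
  x = λ² - 13 - 13 = 676 - 26 ≡ 35; y = λ·(13 - 35) - 37 ≡ 6. → (35, 6)
2Q = (35, 6).
Finally 2P + 2Q:
(13, 4) + (35, 6). λ = (6 - 4)/(35 - 13) ≡ 2/22 mod 41. 22⁻¹ ≡ 28 (mod 41), so λ ≡ 15.
  x = λ² - 13 - 35 = 225 - 48 ≡ 13; y = λ·(13 - 13) - 4 ≡ 37. → (13, 37)

(13, 37)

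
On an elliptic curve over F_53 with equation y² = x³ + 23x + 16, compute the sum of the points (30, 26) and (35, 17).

(40, 45)

(30, 26) + (35, 17). λ = (17 - 26)/(35 - 30) ≡ 44/5 mod 53. 5⁻¹ ≡ 32 (mod 53), so λ ≡ 30.
  x = λ² - 30 - 35 = 900 - 65 ≡ 40; y = λ·(30 - 40) - 26 ≡ 45. → (40, 45)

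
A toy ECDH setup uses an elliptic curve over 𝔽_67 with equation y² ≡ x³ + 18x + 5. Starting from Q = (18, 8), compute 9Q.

Double-and-add on 9 = (1001)₂. Start with Q = (18, 8) for the leading 1-bit.
double: tangent at (18, 8): λ = (3·18² + 18)/(2·8) ≡ 52/16. 16⁻¹ ≡ 21 (mod 67) since 16·21 = 336 ≡ 1, so λ ≡ 52·21 ≡ 20.
  x = λ² - 18 - 18 = 400 - 36 ≡ 29; y = λ·(18 - 29) - 8 ≡ 40. → (29, 40)
double: tangent at (29, 40): λ = (3·29² + 18)/(2·40) ≡ 62/13. 13⁻¹ ≡ 31 (mod 67), so λ ≡ 62·31 ≡ 46.
  x = λ² - 29 - 29 = 2116 - 58 ≡ 48; y = λ·(29 - 48) - 40 ≡ 24. → (48, 24)
double: tangent at (48, 24): λ = (3·48² + 18)/(2·24) ≡ 29/48. 48⁻¹ ≡ 7 (mod 67), so λ ≡ 29·7 ≡ 2.
  x = λ² - 48 - 48 = 4 - 96 ≡ 42; y = λ·(48 - 42) - 24 ≡ 55. → (42, 55)
add Q: (42, 55) + (18, 8). λ = (8 - 55)/(18 - 42) ≡ 20/43 mod 67. 43⁻¹ ≡ 53 (mod 67) since 43·53 = 2279 ≡ 1, so λ ≡ 55.
  x = λ² - 42 - 18 = 3025 - 60 ≡ 17; y = λ·(42 - 17) - 55 ≡ 47. → (17, 47)

(17, 47)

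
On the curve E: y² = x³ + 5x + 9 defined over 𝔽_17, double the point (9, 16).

(7, 8)

tangent at (9, 16): λ = (3·9² + 5)/(2·16) ≡ 10/15. 15⁻¹ ≡ 8 (mod 17) since 15·8 = 120 ≡ 1, so λ ≡ 10·8 ≡ 12.
  x = λ² - 9 - 9 = 144 - 18 ≡ 7; y = λ·(9 - 7) - 16 ≡ 8. → (7, 8)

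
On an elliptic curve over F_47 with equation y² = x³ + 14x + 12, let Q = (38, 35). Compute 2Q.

tangent at (38, 35): λ = (3·38² + 14)/(2·35) ≡ 22/23. 23⁻¹ ≡ 45 (mod 47), so λ ≡ 22·45 ≡ 3.
  x = λ² - 38 - 38 = 9 - 76 ≡ 27; y = λ·(38 - 27) - 35 ≡ 45. → (27, 45)

(27, 45)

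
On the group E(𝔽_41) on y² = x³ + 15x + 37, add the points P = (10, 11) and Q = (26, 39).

(26, 2)

(10, 11) + (26, 39). λ = (39 - 11)/(26 - 10) ≡ 28/16 mod 41. 16⁻¹ ≡ 18 (mod 41) since 16·18 = 288 ≡ 1, so λ ≡ 12.
  x = λ² - 10 - 26 = 144 - 36 ≡ 26; y = λ·(10 - 26) - 11 ≡ 2. → (26, 2)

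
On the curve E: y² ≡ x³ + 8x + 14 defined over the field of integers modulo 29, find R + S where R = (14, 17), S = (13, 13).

(14, 17) + (13, 13). λ = (13 - 17)/(13 - 14) ≡ 25/28 mod 29. 28⁻¹ ≡ 28 (mod 29), so λ ≡ 4.
  x = λ² - 14 - 13 = 16 - 27 ≡ 18; y = λ·(14 - 18) - 17 ≡ 25. → (18, 25)

(18, 25)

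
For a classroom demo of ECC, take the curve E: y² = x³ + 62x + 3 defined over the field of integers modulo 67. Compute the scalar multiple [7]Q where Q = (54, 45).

Repeated addition: build up to 7Q.
2Q: tangent at (54, 45): λ = (3·54² + 62)/(2·45) ≡ 33/23. 23⁻¹ ≡ 35 (mod 67) since 23·35 = 805 ≡ 1, so λ ≡ 33·35 ≡ 16.
  x = λ² - 54 - 54 = 256 - 108 ≡ 14; y = λ·(54 - 14) - 45 ≡ 59. → (14, 59)
3Q: (14, 59) + (54, 45). λ = (45 - 59)/(54 - 14) ≡ 53/40 mod 67. 40⁻¹ ≡ 62 (mod 67), so λ ≡ 3.
  x = λ² - 14 - 54 = 9 - 68 ≡ 8; y = λ·(14 - 8) - 59 ≡ 26. → (8, 26)
4Q: (8, 26) + (54, 45). λ = (45 - 26)/(54 - 8) ≡ 19/46 mod 67. 46⁻¹ ≡ 51 (mod 67), so λ ≡ 31.
  x = λ² - 8 - 54 = 961 - 62 ≡ 28; y = λ·(8 - 28) - 26 ≡ 24. → (28, 24)
5Q: (28, 24) + (54, 45). λ = (45 - 24)/(54 - 28) ≡ 21/26 mod 67. 26⁻¹ ≡ 49 (mod 67) since 26·49 = 1274 ≡ 1, so λ ≡ 24.
  x = λ² - 28 - 54 = 576 - 82 ≡ 25; y = λ·(28 - 25) - 24 ≡ 48. → (25, 48)
6Q: (25, 48) + (54, 45). λ = (45 - 48)/(54 - 25) ≡ 64/29 mod 67. 29⁻¹ ≡ 37 (mod 67), so λ ≡ 23.
  x = λ² - 25 - 54 = 529 - 79 ≡ 48; y = λ·(25 - 48) - 48 ≡ 26. → (48, 26)
7Q: (48, 26) + (54, 45). λ = (45 - 26)/(54 - 48) ≡ 19/6 mod 67. 6⁻¹ ≡ 56 (mod 67) since 6·56 = 336 ≡ 1, so λ ≡ 59.
  x = λ² - 48 - 54 = 3481 - 102 ≡ 29; y = λ·(48 - 29) - 26 ≡ 23. → (29, 23)

(29, 23)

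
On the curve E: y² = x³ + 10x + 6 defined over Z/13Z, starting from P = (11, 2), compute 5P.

Repeated addition: build up to 5P.
2P: tangent at (11, 2): λ = (3·11² + 10)/(2·2) ≡ 9/4. 4⁻¹ ≡ 10 (mod 13), so λ ≡ 9·10 ≡ 12.
  x = λ² - 11 - 11 = 144 - 22 ≡ 5; y = λ·(11 - 5) - 2 ≡ 5. → (5, 5)
3P: (5, 5) + (11, 2). λ = (2 - 5)/(11 - 5) ≡ 10/6 mod 13. 6⁻¹ ≡ 11 (mod 13), so λ ≡ 6.
  x = λ² - 5 - 11 = 36 - 16 ≡ 7; y = λ·(5 - 7) - 5 ≡ 9. → (7, 9)
4P: (7, 9) + (11, 2). λ = (2 - 9)/(11 - 7) ≡ 6/4 mod 13. 4⁻¹ ≡ 10 (mod 13), so λ ≡ 8.
  x = λ² - 7 - 11 = 64 - 18 ≡ 7; y = λ·(7 - 7) - 9 ≡ 4. → (7, 4)
5P: (7, 4) + (11, 2). λ = (2 - 4)/(11 - 7) ≡ 11/4 mod 13. 4⁻¹ ≡ 10 (mod 13), so λ ≡ 6.
  x = λ² - 7 - 11 = 36 - 18 ≡ 5; y = λ·(7 - 5) - 4 ≡ 8. → (5, 8)

(5, 8)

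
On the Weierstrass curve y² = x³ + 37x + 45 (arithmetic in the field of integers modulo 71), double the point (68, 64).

tangent at (68, 64): λ = (3·68² + 37)/(2·64) ≡ 64/57. 57⁻¹ ≡ 5 (mod 71), so λ ≡ 64·5 ≡ 36.
  x = λ² - 68 - 68 = 1296 - 136 ≡ 24; y = λ·(68 - 24) - 64 ≡ 29. → (24, 29)

(24, 29)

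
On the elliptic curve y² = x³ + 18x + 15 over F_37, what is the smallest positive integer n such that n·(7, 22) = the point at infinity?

3

2P: tangent at (7, 22): λ = (3·7² + 18)/(2·22) ≡ 17/7. 7⁻¹ ≡ 16 (mod 37), so λ ≡ 17·16 ≡ 13.
  x = λ² - 7 - 7 = 169 - 14 ≡ 7; y = λ·(7 - 7) - 22 ≡ 15. → (7, 15)
3P: (7, 15) + (7, 22): same x and y₁ ≡ -y₂, so the sum is the point at infinity.
3P = the point at infinity, so the order is 3.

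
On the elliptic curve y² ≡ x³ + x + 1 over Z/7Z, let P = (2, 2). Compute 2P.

(0, 1)

tangent at (2, 2): λ = (3·2² + 1)/(2·2) ≡ 6/4. 4⁻¹ ≡ 2 (mod 7), so λ ≡ 6·2 ≡ 5.
  x = λ² - 2 - 2 = 25 - 4 ≡ 0; y = λ·(2 - 0) - 2 ≡ 1. → (0, 1)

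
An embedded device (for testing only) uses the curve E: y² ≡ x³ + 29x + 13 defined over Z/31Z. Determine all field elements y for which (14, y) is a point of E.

1, 30

x³ + 29x + 13 = 3163 ≡ 1 (mod 31).
Square roots of 1 mod 31: 1 and 30 (since 1² = 1 ≡ 1).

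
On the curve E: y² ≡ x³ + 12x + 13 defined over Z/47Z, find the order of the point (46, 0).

2P: (46, 0) + (46, 0): same x and y₁ ≡ -y₂, so the sum is O.
2P = O, so the order is 2.

2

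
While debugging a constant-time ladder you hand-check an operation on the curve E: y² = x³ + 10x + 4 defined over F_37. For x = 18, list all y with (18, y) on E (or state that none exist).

x³ + 10x + 4 = 6016 ≡ 22 (mod 37).
22 is a non-residue mod 37; no y exists.

none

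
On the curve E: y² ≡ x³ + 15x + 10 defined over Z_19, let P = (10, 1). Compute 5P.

(10, 1)

Double-and-add on 5 = (101)₂. Start with P = (10, 1) for the leading 1-bit.
double: tangent at (10, 1): λ = (3·10² + 15)/(2·1) ≡ 11/2. 2⁻¹ ≡ 10 (mod 19), so λ ≡ 11·10 ≡ 15.
  x = λ² - 10 - 10 = 225 - 20 ≡ 15; y = λ·(10 - 15) - 1 ≡ 0. → (15, 0)
double: (15, 0) + (15, 0): same x and y₁ ≡ -y₂, so the sum is the point at infinity.
add P: the point at infinity + (10, 1) = (10, 1) (identity).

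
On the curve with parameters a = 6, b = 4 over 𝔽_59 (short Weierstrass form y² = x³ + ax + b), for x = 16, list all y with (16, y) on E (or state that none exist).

x³ + 6x + 4 = 4196 ≡ 7 (mod 59).
Square roots of 7 mod 59: 19 and 40 (since 19² = 361 ≡ 7).

19, 40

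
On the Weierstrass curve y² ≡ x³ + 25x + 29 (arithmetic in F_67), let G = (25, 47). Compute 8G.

Repeated addition: build up to 8G.
2G: tangent at (25, 47): λ = (3·25² + 25)/(2·47) ≡ 24/27. 27⁻¹ ≡ 5 (mod 67), so λ ≡ 24·5 ≡ 53.
  x = λ² - 25 - 25 = 2809 - 50 ≡ 12; y = λ·(25 - 12) - 47 ≡ 39. → (12, 39)
3G: (12, 39) + (25, 47). λ = (47 - 39)/(25 - 12) ≡ 8/13 mod 67. 13⁻¹ ≡ 31 (mod 67), so λ ≡ 47.
  x = λ² - 12 - 25 = 2209 - 37 ≡ 28; y = λ·(12 - 28) - 39 ≡ 13. → (28, 13)
4G: (28, 13) + (25, 47). λ = (47 - 13)/(25 - 28) ≡ 34/64 mod 67. 64⁻¹ ≡ 22 (mod 67), so λ ≡ 11.
  x = λ² - 28 - 25 = 121 - 53 ≡ 1; y = λ·(28 - 1) - 13 ≡ 16. → (1, 16)
5G: (1, 16) + (25, 47). λ = (47 - 16)/(25 - 1) ≡ 31/24 mod 67. 24⁻¹ ≡ 14 (mod 67) since 24·14 = 336 ≡ 1, so λ ≡ 32.
  x = λ² - 1 - 25 = 1024 - 26 ≡ 60; y = λ·(1 - 60) - 16 ≡ 39. → (60, 39)
6G: (60, 39) + (25, 47). λ = (47 - 39)/(25 - 60) ≡ 8/32 mod 67. 32⁻¹ ≡ 44 (mod 67), so λ ≡ 17.
  x = λ² - 60 - 25 = 289 - 85 ≡ 3; y = λ·(60 - 3) - 39 ≡ 59. → (3, 59)
7G: (3, 59) + (25, 47). λ = (47 - 59)/(25 - 3) ≡ 55/22 mod 67. 22⁻¹ ≡ 64 (mod 67) since 22·64 = 1408 ≡ 1, so λ ≡ 36.
  x = λ² - 3 - 25 = 1296 - 28 ≡ 62; y = λ·(3 - 62) - 59 ≡ 28. → (62, 28)
8G: (62, 28) + (25, 47). λ = (47 - 28)/(25 - 62) ≡ 19/30 mod 67. 30⁻¹ ≡ 38 (mod 67), so λ ≡ 52.
  x = λ² - 62 - 25 = 2704 - 87 ≡ 4; y = λ·(62 - 4) - 28 ≡ 40. → (4, 40)

(4, 40)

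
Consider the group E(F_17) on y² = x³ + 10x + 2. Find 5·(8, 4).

Write P = (8, 4).
Repeated addition: build up to 5P.
2P: tangent at (8, 4): λ = (3·8² + 10)/(2·4) ≡ 15/8. 8⁻¹ ≡ 15 (mod 17), so λ ≡ 15·15 ≡ 4.
  x = λ² - 8 - 8 = 16 - 16 ≡ 0; y = λ·(8 - 0) - 4 ≡ 11. → (0, 11)
3P: (0, 11) + (8, 4). λ = (4 - 11)/(8 - 0) ≡ 10/8 mod 17. 8⁻¹ ≡ 15 (mod 17), so λ ≡ 14.
  x = λ² - 0 - 8 = 196 - 8 ≡ 1; y = λ·(0 - 1) - 11 ≡ 9. → (1, 9)
4P: (1, 9) + (8, 4). λ = (4 - 9)/(8 - 1) ≡ 12/7 mod 17. 7⁻¹ ≡ 5 (mod 17), so λ ≡ 9.
  x = λ² - 1 - 8 = 81 - 9 ≡ 4; y = λ·(1 - 4) - 9 ≡ 15. → (4, 15)
5P: (4, 15) + (8, 4). λ = (4 - 15)/(8 - 4) ≡ 6/4 mod 17. 4⁻¹ ≡ 13 (mod 17), so λ ≡ 10.
  x = λ² - 4 - 8 = 100 - 12 ≡ 3; y = λ·(4 - 3) - 15 ≡ 12. → (3, 12)

(3, 12)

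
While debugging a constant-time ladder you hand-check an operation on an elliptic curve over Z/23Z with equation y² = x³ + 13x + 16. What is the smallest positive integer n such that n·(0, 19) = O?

5

2P: tangent at (0, 19): λ = (3·0² + 13)/(2·19) ≡ 13/15. 15⁻¹ ≡ 20 (mod 23), so λ ≡ 13·20 ≡ 7.
  x = λ² - 0 - 0 = 49 - 0 ≡ 3; y = λ·(0 - 3) - 19 ≡ 6. → (3, 6)
3P: (3, 6) + (0, 19). λ = (19 - 6)/(0 - 3) ≡ 13/20 mod 23. 20⁻¹ ≡ 15 (mod 23), so λ ≡ 11.
  x = λ² - 3 - 0 = 121 - 3 ≡ 3; y = λ·(3 - 3) - 6 ≡ 17. → (3, 17)
4P: (3, 17) + (0, 19). λ = (19 - 17)/(0 - 3) ≡ 2/20 mod 23. 20⁻¹ ≡ 15 (mod 23) since 20·15 = 300 ≡ 1, so λ ≡ 7.
  x = λ² - 3 - 0 = 49 - 3 ≡ 0; y = λ·(3 - 0) - 17 ≡ 4. → (0, 4)
5P: (0, 4) + (0, 19): same x and y₁ ≡ -y₂, so the sum is O.
5P = O, so the order is 5.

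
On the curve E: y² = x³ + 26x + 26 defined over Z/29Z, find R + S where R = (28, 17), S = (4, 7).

(28, 17) + (4, 7). λ = (7 - 17)/(4 - 28) ≡ 19/5 mod 29. 5⁻¹ ≡ 6 (mod 29) since 5·6 = 30 ≡ 1, so λ ≡ 27.
  x = λ² - 28 - 4 = 729 - 32 ≡ 1; y = λ·(28 - 1) - 17 ≡ 16. → (1, 16)

(1, 16)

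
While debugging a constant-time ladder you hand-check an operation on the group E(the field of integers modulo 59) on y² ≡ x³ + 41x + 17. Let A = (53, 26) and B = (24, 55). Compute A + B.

(53, 26) + (24, 55). λ = (55 - 26)/(24 - 53) ≡ 29/30 mod 59. 30⁻¹ ≡ 2 (mod 59), so λ ≡ 58.
  x = λ² - 53 - 24 = 3364 - 77 ≡ 42; y = λ·(53 - 42) - 26 ≡ 22. → (42, 22)

(42, 22)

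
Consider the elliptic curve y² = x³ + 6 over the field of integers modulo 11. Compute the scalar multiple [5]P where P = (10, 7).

Double-and-add on 5 = (101)₂. Start with P = (10, 7) for the leading 1-bit.
double: tangent at (10, 7): λ = (3·10² + 0)/(2·7) ≡ 3/3. 3⁻¹ ≡ 4 (mod 11), so λ ≡ 3·4 ≡ 1.
  x = λ² - 10 - 10 = 1 - 20 ≡ 3; y = λ·(10 - 3) - 7 ≡ 0. → (3, 0)
double: (3, 0) + (3, 0): same x and y₁ ≡ -y₂, so the sum is the point at infinity.
add P: the point at infinity + (10, 7) = (10, 7) (identity).

(10, 7)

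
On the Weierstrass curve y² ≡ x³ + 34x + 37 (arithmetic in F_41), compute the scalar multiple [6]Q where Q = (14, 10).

Double-and-add on 6 = (110)₂. Start with Q = (14, 10) for the leading 1-bit.
double: tangent at (14, 10): λ = (3·14² + 34)/(2·10) ≡ 7/20. 20⁻¹ ≡ 39 (mod 41) since 20·39 = 780 ≡ 1, so λ ≡ 7·39 ≡ 27.
  x = λ² - 14 - 14 = 729 - 28 ≡ 4; y = λ·(14 - 4) - 10 ≡ 14. → (4, 14)
add Q: (4, 14) + (14, 10). λ = (10 - 14)/(14 - 4) ≡ 37/10 mod 41. 10⁻¹ ≡ 37 (mod 41) since 10·37 = 370 ≡ 1, so λ ≡ 16.
  x = λ² - 4 - 14 = 256 - 18 ≡ 33; y = λ·(4 - 33) - 14 ≡ 14. → (33, 14)
double: tangent at (33, 14): λ = (3·33² + 34)/(2·14) ≡ 21/28. 28⁻¹ ≡ 22 (mod 41), so λ ≡ 21·22 ≡ 11.
  x = λ² - 33 - 33 = 121 - 66 ≡ 14; y = λ·(33 - 14) - 14 ≡ 31. → (14, 31)

(14, 31)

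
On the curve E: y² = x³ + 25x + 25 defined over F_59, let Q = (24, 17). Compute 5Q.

(39, 27)

Repeated addition: build up to 5Q.
2Q: tangent at (24, 17): λ = (3·24² + 25)/(2·17) ≡ 42/34. 34⁻¹ ≡ 33 (mod 59), so λ ≡ 42·33 ≡ 29.
  x = λ² - 24 - 24 = 841 - 48 ≡ 26; y = λ·(24 - 26) - 17 ≡ 43. → (26, 43)
3Q: (26, 43) + (24, 17). λ = (17 - 43)/(24 - 26) ≡ 33/57 mod 59. 57⁻¹ ≡ 29 (mod 59), so λ ≡ 13.
  x = λ² - 26 - 24 = 169 - 50 ≡ 1; y = λ·(26 - 1) - 43 ≡ 46. → (1, 46)
4Q: (1, 46) + (24, 17). λ = (17 - 46)/(24 - 1) ≡ 30/23 mod 59. 23⁻¹ ≡ 18 (mod 59) since 23·18 = 414 ≡ 1, so λ ≡ 9.
  x = λ² - 1 - 24 = 81 - 25 ≡ 56; y = λ·(1 - 56) - 46 ≡ 49. → (56, 49)
5Q: (56, 49) + (24, 17). λ = (17 - 49)/(24 - 56) ≡ 27/27 mod 59. 27⁻¹ ≡ 35 (mod 59), so λ ≡ 1.
  x = λ² - 56 - 24 = 1 - 80 ≡ 39; y = λ·(56 - 39) - 49 ≡ 27. → (39, 27)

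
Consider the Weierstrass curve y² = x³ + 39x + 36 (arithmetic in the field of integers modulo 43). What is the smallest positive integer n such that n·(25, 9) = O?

2P: tangent at (25, 9): λ = (3·25² + 39)/(2·9) ≡ 22/18. 18⁻¹ ≡ 12 (mod 43), so λ ≡ 22·12 ≡ 6.
  x = λ² - 25 - 25 = 36 - 50 ≡ 29; y = λ·(25 - 29) - 9 ≡ 10. → (29, 10)
3P: (29, 10) + (25, 9). λ = (9 - 10)/(25 - 29) ≡ 42/39 mod 43. 39⁻¹ ≡ 32 (mod 43) since 39·32 = 1248 ≡ 1, so λ ≡ 11.
  x = λ² - 29 - 25 = 121 - 54 ≡ 24; y = λ·(29 - 24) - 10 ≡ 2. → (24, 2)
4P: (24, 2) + (25, 9). λ = (9 - 2)/(25 - 24) ≡ 7/1 mod 43. 1⁻¹ ≡ 1 (mod 43) since 1·1 = 1 ≡ 1, so λ ≡ 7.
  x = λ² - 24 - 25 = 49 - 49 ≡ 0; y = λ·(24 - 0) - 2 ≡ 37. → (0, 37)
5P: (0, 37) + (25, 9). λ = (9 - 37)/(25 - 0) ≡ 15/25 mod 43. 25⁻¹ ≡ 31 (mod 43), so λ ≡ 35.
  x = λ² - 0 - 25 = 1225 - 25 ≡ 39; y = λ·(0 - 39) - 37 ≡ 17. → (39, 17)
6P: (39, 17) + (25, 9). λ = (9 - 17)/(25 - 39) ≡ 35/29 mod 43. 29⁻¹ ≡ 3 (mod 43) since 29·3 = 87 ≡ 1, so λ ≡ 19.
  x = λ² - 39 - 25 = 361 - 64 ≡ 39; y = λ·(39 - 39) - 17 ≡ 26. → (39, 26)
7P: (39, 26) + (25, 9). λ = (9 - 26)/(25 - 39) ≡ 26/29 mod 43. 29⁻¹ ≡ 3 (mod 43) since 29·3 = 87 ≡ 1, so λ ≡ 35.
  x = λ² - 39 - 25 = 1225 - 64 ≡ 0; y = λ·(39 - 0) - 26 ≡ 6. → (0, 6)
8P: (0, 6) + (25, 9). λ = (9 - 6)/(25 - 0) ≡ 3/25 mod 43. 25⁻¹ ≡ 31 (mod 43) since 25·31 = 775 ≡ 1, so λ ≡ 7.
  x = λ² - 0 - 25 = 49 - 25 ≡ 24; y = λ·(0 - 24) - 6 ≡ 41. → (24, 41)
9P: (24, 41) + (25, 9). λ = (9 - 41)/(25 - 24) ≡ 11/1 mod 43. 1⁻¹ ≡ 1 (mod 43), so λ ≡ 11.
  x = λ² - 24 - 25 = 121 - 49 ≡ 29; y = λ·(24 - 29) - 41 ≡ 33. → (29, 33)
10P: (29, 33) + (25, 9). λ = (9 - 33)/(25 - 29) ≡ 19/39 mod 43. 39⁻¹ ≡ 32 (mod 43) since 39·32 = 1248 ≡ 1, so λ ≡ 6.
  x = λ² - 29 - 25 = 36 - 54 ≡ 25; y = λ·(29 - 25) - 33 ≡ 34. → (25, 34)
11P: (25, 34) + (25, 9): same x and y₁ ≡ -y₂, so the sum is O.
11P = O, so the order is 11.

11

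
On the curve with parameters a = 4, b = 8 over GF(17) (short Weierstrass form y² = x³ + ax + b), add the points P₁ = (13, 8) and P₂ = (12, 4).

(8, 12)

(13, 8) + (12, 4). λ = (4 - 8)/(12 - 13) ≡ 13/16 mod 17. 16⁻¹ ≡ 16 (mod 17), so λ ≡ 4.
  x = λ² - 13 - 12 = 16 - 25 ≡ 8; y = λ·(13 - 8) - 8 ≡ 12. → (8, 12)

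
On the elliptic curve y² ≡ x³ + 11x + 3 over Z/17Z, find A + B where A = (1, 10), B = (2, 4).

(1, 10) + (2, 4). λ = (4 - 10)/(2 - 1) ≡ 11/1 mod 17. 1⁻¹ ≡ 1 (mod 17), so λ ≡ 11.
  x = λ² - 1 - 2 = 121 - 3 ≡ 16; y = λ·(1 - 16) - 10 ≡ 12. → (16, 12)

(16, 12)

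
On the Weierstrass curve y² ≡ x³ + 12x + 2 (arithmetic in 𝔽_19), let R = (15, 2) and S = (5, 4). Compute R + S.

(15, 2) + (5, 4). λ = (4 - 2)/(5 - 15) ≡ 2/9 mod 19. 9⁻¹ ≡ 17 (mod 19) since 9·17 = 153 ≡ 1, so λ ≡ 15.
  x = λ² - 15 - 5 = 225 - 20 ≡ 15; y = λ·(15 - 15) - 2 ≡ 17. → (15, 17)

(15, 17)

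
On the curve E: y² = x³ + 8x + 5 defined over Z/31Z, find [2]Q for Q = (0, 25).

(28, 4)

tangent at (0, 25): λ = (3·0² + 8)/(2·25) ≡ 8/19. 19⁻¹ ≡ 18 (mod 31) since 19·18 = 342 ≡ 1, so λ ≡ 8·18 ≡ 20.
  x = λ² - 0 - 0 = 400 - 0 ≡ 28; y = λ·(0 - 28) - 25 ≡ 4. → (28, 4)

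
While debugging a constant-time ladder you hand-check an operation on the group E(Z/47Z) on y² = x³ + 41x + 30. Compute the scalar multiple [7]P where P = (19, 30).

Double-and-add on 7 = (111)₂. Start with P = (19, 30) for the leading 1-bit.
double: tangent at (19, 30): λ = (3·19² + 41)/(2·30) ≡ 43/13. 13⁻¹ ≡ 29 (mod 47), so λ ≡ 43·29 ≡ 25.
  x = λ² - 19 - 19 = 625 - 38 ≡ 23; y = λ·(19 - 23) - 30 ≡ 11. → (23, 11)
add P: (23, 11) + (19, 30). λ = (30 - 11)/(19 - 23) ≡ 19/43 mod 47. 43⁻¹ ≡ 35 (mod 47), so λ ≡ 7.
  x = λ² - 23 - 19 = 49 - 42 ≡ 7; y = λ·(23 - 7) - 11 ≡ 7. → (7, 7)
double: tangent at (7, 7): λ = (3·7² + 41)/(2·7) ≡ 0/14. 14⁻¹ ≡ 37 (mod 47), so λ ≡ 0·37 ≡ 0.
  x = λ² - 7 - 7 = 0 - 14 ≡ 33; y = λ·(7 - 33) - 7 ≡ 40. → (33, 40)
add P: (33, 40) + (19, 30). λ = (30 - 40)/(19 - 33) ≡ 37/33 mod 47. 33⁻¹ ≡ 10 (mod 47) since 33·10 = 330 ≡ 1, so λ ≡ 41.
  x = λ² - 33 - 19 = 1681 - 52 ≡ 31; y = λ·(33 - 31) - 40 ≡ 42. → (31, 42)

(31, 42)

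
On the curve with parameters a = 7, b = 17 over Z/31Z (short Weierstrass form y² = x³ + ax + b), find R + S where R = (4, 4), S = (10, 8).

(4, 4) + (10, 8). λ = (8 - 4)/(10 - 4) ≡ 4/6 mod 31. 6⁻¹ ≡ 26 (mod 31), so λ ≡ 11.
  x = λ² - 4 - 10 = 121 - 14 ≡ 14; y = λ·(4 - 14) - 4 ≡ 10. → (14, 10)

(14, 10)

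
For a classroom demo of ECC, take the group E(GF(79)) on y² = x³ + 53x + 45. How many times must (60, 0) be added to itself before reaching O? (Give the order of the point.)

2P: (60, 0) + (60, 0): same x and y₁ ≡ -y₂, so the sum is O.
2P = O, so the order is 2.

2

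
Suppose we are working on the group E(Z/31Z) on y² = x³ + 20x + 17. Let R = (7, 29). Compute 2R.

(26, 28)

tangent at (7, 29): λ = (3·7² + 20)/(2·29) ≡ 12/27. 27⁻¹ ≡ 23 (mod 31), so λ ≡ 12·23 ≡ 28.
  x = λ² - 7 - 7 = 784 - 14 ≡ 26; y = λ·(7 - 26) - 29 ≡ 28. → (26, 28)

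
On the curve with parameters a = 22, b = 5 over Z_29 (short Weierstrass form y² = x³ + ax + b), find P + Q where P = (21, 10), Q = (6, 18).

(26, 12)

(21, 10) + (6, 18). λ = (18 - 10)/(6 - 21) ≡ 8/14 mod 29. 14⁻¹ ≡ 27 (mod 29) since 14·27 = 378 ≡ 1, so λ ≡ 13.
  x = λ² - 21 - 6 = 169 - 27 ≡ 26; y = λ·(21 - 26) - 10 ≡ 12. → (26, 12)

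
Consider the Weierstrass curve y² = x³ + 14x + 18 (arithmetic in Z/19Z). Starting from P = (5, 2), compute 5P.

Repeated addition: build up to 5P.
2P: tangent at (5, 2): λ = (3·5² + 14)/(2·2) ≡ 13/4. 4⁻¹ ≡ 5 (mod 19), so λ ≡ 13·5 ≡ 8.
  x = λ² - 5 - 5 = 64 - 10 ≡ 16; y = λ·(5 - 16) - 2 ≡ 5. → (16, 5)
3P: (16, 5) + (5, 2). λ = (2 - 5)/(5 - 16) ≡ 16/8 mod 19. 8⁻¹ ≡ 12 (mod 19), so λ ≡ 2.
  x = λ² - 16 - 5 = 4 - 21 ≡ 2; y = λ·(16 - 2) - 5 ≡ 4. → (2, 4)
4P: (2, 4) + (5, 2). λ = (2 - 4)/(5 - 2) ≡ 17/3 mod 19. 3⁻¹ ≡ 13 (mod 19), so λ ≡ 12.
  x = λ² - 2 - 5 = 144 - 7 ≡ 4; y = λ·(2 - 4) - 4 ≡ 10. → (4, 10)
5P: (4, 10) + (5, 2). λ = (2 - 10)/(5 - 4) ≡ 11/1 mod 19. 1⁻¹ ≡ 1 (mod 19) since 1·1 = 1 ≡ 1, so λ ≡ 11.
  x = λ² - 4 - 5 = 121 - 9 ≡ 17; y = λ·(4 - 17) - 10 ≡ 18. → (17, 18)

(17, 18)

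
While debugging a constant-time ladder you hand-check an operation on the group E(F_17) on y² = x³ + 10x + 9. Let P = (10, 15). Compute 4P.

(3, 7)

Double-and-add on 4 = (100)₂. Start with P = (10, 15) for the leading 1-bit.
double: tangent at (10, 15): λ = (3·10² + 10)/(2·15) ≡ 4/13. 13⁻¹ ≡ 4 (mod 17), so λ ≡ 4·4 ≡ 16.
  x = λ² - 10 - 10 = 256 - 20 ≡ 15; y = λ·(10 - 15) - 15 ≡ 7. → (15, 7)
double: tangent at (15, 7): λ = (3·15² + 10)/(2·7) ≡ 5/14. 14⁻¹ ≡ 11 (mod 17) since 14·11 = 154 ≡ 1, so λ ≡ 5·11 ≡ 4.
  x = λ² - 15 - 15 = 16 - 30 ≡ 3; y = λ·(15 - 3) - 7 ≡ 7. → (3, 7)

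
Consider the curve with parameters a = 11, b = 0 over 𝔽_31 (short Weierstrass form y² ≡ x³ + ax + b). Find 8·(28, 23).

O

Write G = (28, 23).
Repeated addition: build up to 8G.
2G: tangent at (28, 23): λ = (3·28² + 11)/(2·23) ≡ 7/15. 15⁻¹ ≡ 29 (mod 31) since 15·29 = 435 ≡ 1, so λ ≡ 7·29 ≡ 17.
  x = λ² - 28 - 28 = 289 - 56 ≡ 16; y = λ·(28 - 16) - 23 ≡ 26. → (16, 26)
3G: (16, 26) + (28, 23). λ = (23 - 26)/(28 - 16) ≡ 28/12 mod 31. 12⁻¹ ≡ 13 (mod 31) since 12·13 = 156 ≡ 1, so λ ≡ 23.
  x = λ² - 16 - 28 = 529 - 44 ≡ 20; y = λ·(16 - 20) - 26 ≡ 6. → (20, 6)
4G: (20, 6) + (28, 23). λ = (23 - 6)/(28 - 20) ≡ 17/8 mod 31. 8⁻¹ ≡ 4 (mod 31), so λ ≡ 6.
  x = λ² - 20 - 28 = 36 - 48 ≡ 19; y = λ·(20 - 19) - 6 ≡ 0. → (19, 0)
5G: (19, 0) + (28, 23). λ = (23 - 0)/(28 - 19) ≡ 23/9 mod 31. 9⁻¹ ≡ 7 (mod 31) since 9·7 = 63 ≡ 1, so λ ≡ 6.
  x = λ² - 19 - 28 = 36 - 47 ≡ 20; y = λ·(19 - 20) - 0 ≡ 25. → (20, 25)
6G: (20, 25) + (28, 23). λ = (23 - 25)/(28 - 20) ≡ 29/8 mod 31. 8⁻¹ ≡ 4 (mod 31) since 8·4 = 32 ≡ 1, so λ ≡ 23.
  x = λ² - 20 - 28 = 529 - 48 ≡ 16; y = λ·(20 - 16) - 25 ≡ 5. → (16, 5)
7G: (16, 5) + (28, 23). λ = (23 - 5)/(28 - 16) ≡ 18/12 mod 31. 12⁻¹ ≡ 13 (mod 31) since 12·13 = 156 ≡ 1, so λ ≡ 17.
  x = λ² - 16 - 28 = 289 - 44 ≡ 28; y = λ·(16 - 28) - 5 ≡ 8. → (28, 8)
8G: (28, 8) + (28, 23): same x and y₁ ≡ -y₂, so the sum is 𝒪.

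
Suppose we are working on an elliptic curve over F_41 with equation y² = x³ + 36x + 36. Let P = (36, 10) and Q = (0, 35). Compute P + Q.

(36, 10) + (0, 35). λ = (35 - 10)/(0 - 36) ≡ 25/5 mod 41. 5⁻¹ ≡ 33 (mod 41), so λ ≡ 5.
  x = λ² - 36 - 0 = 25 - 36 ≡ 30; y = λ·(36 - 30) - 10 ≡ 20. → (30, 20)

(30, 20)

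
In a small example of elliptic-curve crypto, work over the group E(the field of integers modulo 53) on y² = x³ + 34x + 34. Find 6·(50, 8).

(39, 43)

Write G = (50, 8).
Repeated addition: build up to 6G.
2G: tangent at (50, 8): λ = (3·50² + 34)/(2·8) ≡ 8/16. 16⁻¹ ≡ 10 (mod 53), so λ ≡ 8·10 ≡ 27.
  x = λ² - 50 - 50 = 729 - 100 ≡ 46; y = λ·(50 - 46) - 8 ≡ 47. → (46, 47)
3G: (46, 47) + (50, 8). λ = (8 - 47)/(50 - 46) ≡ 14/4 mod 53. 4⁻¹ ≡ 40 (mod 53), so λ ≡ 30.
  x = λ² - 46 - 50 = 900 - 96 ≡ 9; y = λ·(46 - 9) - 47 ≡ 3. → (9, 3)
4G: (9, 3) + (50, 8). λ = (8 - 3)/(50 - 9) ≡ 5/41 mod 53. 41⁻¹ ≡ 22 (mod 53), so λ ≡ 4.
  x = λ² - 9 - 50 = 16 - 59 ≡ 10; y = λ·(9 - 10) - 3 ≡ 46. → (10, 46)
5G: (10, 46) + (50, 8). λ = (8 - 46)/(50 - 10) ≡ 15/40 mod 53. 40⁻¹ ≡ 4 (mod 53), so λ ≡ 7.
  x = λ² - 10 - 50 = 49 - 60 ≡ 42; y = λ·(10 - 42) - 46 ≡ 48. → (42, 48)
6G: (42, 48) + (50, 8). λ = (8 - 48)/(50 - 42) ≡ 13/8 mod 53. 8⁻¹ ≡ 20 (mod 53) since 8·20 = 160 ≡ 1, so λ ≡ 48.
  x = λ² - 42 - 50 = 2304 - 92 ≡ 39; y = λ·(42 - 39) - 48 ≡ 43. → (39, 43)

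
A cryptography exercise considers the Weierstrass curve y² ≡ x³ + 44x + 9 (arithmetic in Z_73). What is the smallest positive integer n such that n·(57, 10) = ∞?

4

2P: tangent at (57, 10): λ = (3·57² + 44)/(2·10) ≡ 9/20. 20⁻¹ ≡ 11 (mod 73) since 20·11 = 220 ≡ 1, so λ ≡ 9·11 ≡ 26.
  x = λ² - 57 - 57 = 676 - 114 ≡ 51; y = λ·(57 - 51) - 10 ≡ 0. → (51, 0)
3P: (51, 0) + (57, 10). λ = (10 - 0)/(57 - 51) ≡ 10/6 mod 73. 6⁻¹ ≡ 61 (mod 73), so λ ≡ 26.
  x = λ² - 51 - 57 = 676 - 108 ≡ 57; y = λ·(51 - 57) - 0 ≡ 63. → (57, 63)
4P: (57, 63) + (57, 10): same x and y₁ ≡ -y₂, so the sum is ∞.
4P = ∞, so the order is 4.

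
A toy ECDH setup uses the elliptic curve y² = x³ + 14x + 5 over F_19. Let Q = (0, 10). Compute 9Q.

(4, 12)

Double-and-add on 9 = (1001)₂. Start with Q = (0, 10) for the leading 1-bit.
double: tangent at (0, 10): λ = (3·0² + 14)/(2·10) ≡ 14/1. 1⁻¹ ≡ 1 (mod 19), so λ ≡ 14·1 ≡ 14.
  x = λ² - 0 - 0 = 196 - 0 ≡ 6; y = λ·(0 - 6) - 10 ≡ 1. → (6, 1)
double: tangent at (6, 1): λ = (3·6² + 14)/(2·1) ≡ 8/2. 2⁻¹ ≡ 10 (mod 19), so λ ≡ 8·10 ≡ 4.
  x = λ² - 6 - 6 = 16 - 12 ≡ 4; y = λ·(6 - 4) - 1 ≡ 7. → (4, 7)
double: tangent at (4, 7): λ = (3·4² + 14)/(2·7) ≡ 5/14. 14⁻¹ ≡ 15 (mod 19), so λ ≡ 5·15 ≡ 18.
  x = λ² - 4 - 4 = 324 - 8 ≡ 12; y = λ·(4 - 12) - 7 ≡ 1. → (12, 1)
add Q: (12, 1) + (0, 10). λ = (10 - 1)/(0 - 12) ≡ 9/7 mod 19. 7⁻¹ ≡ 11 (mod 19), so λ ≡ 4.
  x = λ² - 12 - 0 = 16 - 12 ≡ 4; y = λ·(12 - 4) - 1 ≡ 12. → (4, 12)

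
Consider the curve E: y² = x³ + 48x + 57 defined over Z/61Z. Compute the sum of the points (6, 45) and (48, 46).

(6, 45) + (48, 46). λ = (46 - 45)/(48 - 6) ≡ 1/42 mod 61. 42⁻¹ ≡ 16 (mod 61), so λ ≡ 16.
  x = λ² - 6 - 48 = 256 - 54 ≡ 19; y = λ·(6 - 19) - 45 ≡ 52. → (19, 52)

(19, 52)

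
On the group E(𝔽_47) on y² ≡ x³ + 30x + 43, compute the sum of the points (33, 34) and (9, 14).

(7, 19)

(33, 34) + (9, 14). λ = (14 - 34)/(9 - 33) ≡ 27/23 mod 47. 23⁻¹ ≡ 45 (mod 47) since 23·45 = 1035 ≡ 1, so λ ≡ 40.
  x = λ² - 33 - 9 = 1600 - 42 ≡ 7; y = λ·(33 - 7) - 34 ≡ 19. → (7, 19)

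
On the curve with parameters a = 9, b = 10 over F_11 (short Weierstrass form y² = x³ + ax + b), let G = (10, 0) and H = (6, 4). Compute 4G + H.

First 4G:
Repeated addition: build up to 4G.
2G: (10, 0) + (10, 0): same x and y₁ ≡ -y₂, so the sum is ∞.
3G: ∞ + (10, 0) = (10, 0) (identity).
4G: (10, 0) + (10, 0): same x and y₁ ≡ -y₂, so the sum is ∞.
4G = ∞.
Finally 4G + H:
∞ + (6, 4) = (6, 4) (identity).

(6, 4)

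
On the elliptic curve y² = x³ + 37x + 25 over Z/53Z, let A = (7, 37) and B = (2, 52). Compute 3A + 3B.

(29, 10)

First 3A:
Repeated addition: build up to 3A.
2A: tangent at (7, 37): λ = (3·7² + 37)/(2·37) ≡ 25/21. 21⁻¹ ≡ 48 (mod 53), so λ ≡ 25·48 ≡ 34.
  x = λ² - 7 - 7 = 1156 - 14 ≡ 29; y = λ·(7 - 29) - 37 ≡ 10. → (29, 10)
3A: (29, 10) + (7, 37). λ = (37 - 10)/(7 - 29) ≡ 27/31 mod 53. 31⁻¹ ≡ 12 (mod 53), so λ ≡ 6.
  x = λ² - 29 - 7 = 36 - 36 ≡ 0; y = λ·(29 - 0) - 10 ≡ 5. → (0, 5)
3A = (0, 5).
Next 3B:
Repeated addition: build up to 3B.
2B: tangent at (2, 52): λ = (3·2² + 37)/(2·52) ≡ 49/51. 51⁻¹ ≡ 26 (mod 53) since 51·26 = 1326 ≡ 1, so λ ≡ 49·26 ≡ 2.
  x = λ² - 2 - 2 = 4 - 4 ≡ 0; y = λ·(2 - 0) - 52 ≡ 5. → (0, 5)
3B: (0, 5) + (2, 52). λ = (52 - 5)/(2 - 0) ≡ 47/2 mod 53. 2⁻¹ ≡ 27 (mod 53), so λ ≡ 50.
  x = λ² - 0 - 2 = 2500 - 2 ≡ 7; y = λ·(0 - 7) - 5 ≡ 16. → (7, 16)
3B = (7, 16).
Finally 3A + 3B:
(0, 5) + (7, 16). λ = (16 - 5)/(7 - 0) ≡ 11/7 mod 53. 7⁻¹ ≡ 38 (mod 53) since 7·38 = 266 ≡ 1, so λ ≡ 47.
  x = λ² - 0 - 7 = 2209 - 7 ≡ 29; y = λ·(0 - 29) - 5 ≡ 10. → (29, 10)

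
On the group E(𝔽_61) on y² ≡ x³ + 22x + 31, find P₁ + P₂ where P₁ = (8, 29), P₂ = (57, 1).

(8, 29) + (57, 1). λ = (1 - 29)/(57 - 8) ≡ 33/49 mod 61. 49⁻¹ ≡ 5 (mod 61), so λ ≡ 43.
  x = λ² - 8 - 57 = 1849 - 65 ≡ 15; y = λ·(8 - 15) - 29 ≡ 36. → (15, 36)

(15, 36)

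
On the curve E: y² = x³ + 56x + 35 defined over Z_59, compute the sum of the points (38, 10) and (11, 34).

(29, 41)

(38, 10) + (11, 34). λ = (34 - 10)/(11 - 38) ≡ 24/32 mod 59. 32⁻¹ ≡ 24 (mod 59), so λ ≡ 45.
  x = λ² - 38 - 11 = 2025 - 49 ≡ 29; y = λ·(38 - 29) - 10 ≡ 41. → (29, 41)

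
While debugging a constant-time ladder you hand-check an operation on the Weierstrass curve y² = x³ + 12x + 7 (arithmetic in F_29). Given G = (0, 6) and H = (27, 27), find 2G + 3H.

First 2G:
Repeated addition: build up to 2G.
2G: tangent at (0, 6): λ = (3·0² + 12)/(2·6) ≡ 12/12. 12⁻¹ ≡ 17 (mod 29), so λ ≡ 12·17 ≡ 1.
  x = λ² - 0 - 0 = 1 - 0 ≡ 1; y = λ·(0 - 1) - 6 ≡ 22. → (1, 22)
2G = (1, 22).
Next 3H:
Repeated addition: build up to 3H.
2H: tangent at (27, 27): λ = (3·27² + 12)/(2·27) ≡ 24/25. 25⁻¹ ≡ 7 (mod 29) since 25·7 = 175 ≡ 1, so λ ≡ 24·7 ≡ 23.
  x = λ² - 27 - 27 = 529 - 54 ≡ 11; y = λ·(27 - 11) - 27 ≡ 22. → (11, 22)
3H: (11, 22) + (27, 27). λ = (27 - 22)/(27 - 11) ≡ 5/16 mod 29. 16⁻¹ ≡ 20 (mod 29), so λ ≡ 13.
  x = λ² - 11 - 27 = 169 - 38 ≡ 15; y = λ·(11 - 15) - 22 ≡ 13. → (15, 13)
3H = (15, 13).
Finally 2G + 3H:
(1, 22) + (15, 13). λ = (13 - 22)/(15 - 1) ≡ 20/14 mod 29. 14⁻¹ ≡ 27 (mod 29), so λ ≡ 18.
  x = λ² - 1 - 15 = 324 - 16 ≡ 18; y = λ·(1 - 18) - 22 ≡ 20. → (18, 20)

(18, 20)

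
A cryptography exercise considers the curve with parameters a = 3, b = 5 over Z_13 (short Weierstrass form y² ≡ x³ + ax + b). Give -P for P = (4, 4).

-(4, 4) = (4, -4 mod 13) = (4, 9).

(4, 9)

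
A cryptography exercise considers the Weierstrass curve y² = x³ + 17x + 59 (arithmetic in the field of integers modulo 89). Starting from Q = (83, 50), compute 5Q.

Double-and-add on 5 = (101)₂. Start with Q = (83, 50) for the leading 1-bit.
double: tangent at (83, 50): λ = (3·83² + 17)/(2·50) ≡ 36/11. 11⁻¹ ≡ 81 (mod 89), so λ ≡ 36·81 ≡ 68.
  x = λ² - 83 - 83 = 4624 - 166 ≡ 8; y = λ·(83 - 8) - 50 ≡ 66. → (8, 66)
double: tangent at (8, 66): λ = (3·8² + 17)/(2·66) ≡ 31/43. 43⁻¹ ≡ 29 (mod 89), so λ ≡ 31·29 ≡ 9.
  x = λ² - 8 - 8 = 81 - 16 ≡ 65; y = λ·(8 - 65) - 66 ≡ 44. → (65, 44)
add Q: (65, 44) + (83, 50). λ = (50 - 44)/(83 - 65) ≡ 6/18 mod 89. 18⁻¹ ≡ 5 (mod 89) since 18·5 = 90 ≡ 1, so λ ≡ 30.
  x = λ² - 65 - 83 = 900 - 148 ≡ 40; y = λ·(65 - 40) - 44 ≡ 83. → (40, 83)

(40, 83)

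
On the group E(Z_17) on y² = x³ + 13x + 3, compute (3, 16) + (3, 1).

O

The two points share x = 3 and their y-coordinates satisfy 16 + 1 ≡ 0 (mod 17), so they are inverses. Their sum is O.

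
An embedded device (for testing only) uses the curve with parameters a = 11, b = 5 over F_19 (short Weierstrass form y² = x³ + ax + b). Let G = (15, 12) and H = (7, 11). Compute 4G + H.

(8, 15)

First 4G:
Double-and-add on 4 = (100)₂. Start with G = (15, 12) for the leading 1-bit.
double: tangent at (15, 12): λ = (3·15² + 11)/(2·12) ≡ 2/5. 5⁻¹ ≡ 4 (mod 19), so λ ≡ 2·4 ≡ 8.
  x = λ² - 15 - 15 = 64 - 30 ≡ 15; y = λ·(15 - 15) - 12 ≡ 7. → (15, 7)
double: tangent at (15, 7): λ = (3·15² + 11)/(2·7) ≡ 2/14. 14⁻¹ ≡ 15 (mod 19), so λ ≡ 2·15 ≡ 11.
  x = λ² - 15 - 15 = 121 - 30 ≡ 15; y = λ·(15 - 15) - 7 ≡ 12. → (15, 12)
4G = (15, 12).
Finally 4G + H:
(15, 12) + (7, 11). λ = (11 - 12)/(7 - 15) ≡ 18/11 mod 19. 11⁻¹ ≡ 7 (mod 19), so λ ≡ 12.
  x = λ² - 15 - 7 = 144 - 22 ≡ 8; y = λ·(15 - 8) - 12 ≡ 15. → (8, 15)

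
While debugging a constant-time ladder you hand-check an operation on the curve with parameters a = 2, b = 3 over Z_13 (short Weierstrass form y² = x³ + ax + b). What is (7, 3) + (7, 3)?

(0, 4)

tangent at (7, 3): λ = (3·7² + 2)/(2·3) ≡ 6/6. 6⁻¹ ≡ 11 (mod 13) since 6·11 = 66 ≡ 1, so λ ≡ 6·11 ≡ 1.
  x = λ² - 7 - 7 = 1 - 14 ≡ 0; y = λ·(7 - 0) - 3 ≡ 4. → (0, 4)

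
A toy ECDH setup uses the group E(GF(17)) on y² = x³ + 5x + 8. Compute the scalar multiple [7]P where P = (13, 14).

Double-and-add on 7 = (111)₂. Start with P = (13, 14) for the leading 1-bit.
double: tangent at (13, 14): λ = (3·13² + 5)/(2·14) ≡ 2/11. 11⁻¹ ≡ 14 (mod 17), so λ ≡ 2·14 ≡ 11.
  x = λ² - 13 - 13 = 121 - 26 ≡ 10; y = λ·(13 - 10) - 14 ≡ 2. → (10, 2)
add P: (10, 2) + (13, 14). λ = (14 - 2)/(13 - 10) ≡ 12/3 mod 17. 3⁻¹ ≡ 6 (mod 17) since 3·6 = 18 ≡ 1, so λ ≡ 4.
  x = λ² - 10 - 13 = 16 - 23 ≡ 10; y = λ·(10 - 10) - 2 ≡ 15. → (10, 15)
double: tangent at (10, 15): λ = (3·10² + 5)/(2·15) ≡ 16/13. 13⁻¹ ≡ 4 (mod 17) since 13·4 = 52 ≡ 1, so λ ≡ 16·4 ≡ 13.
  x = λ² - 10 - 10 = 169 - 20 ≡ 13; y = λ·(10 - 13) - 15 ≡ 14. → (13, 14)
add P: tangent at (13, 14): λ = (3·13² + 5)/(2·14) ≡ 2/11. 11⁻¹ ≡ 14 (mod 17), so λ ≡ 2·14 ≡ 11.
  x = λ² - 13 - 13 = 121 - 26 ≡ 10; y = λ·(13 - 10) - 14 ≡ 2. → (10, 2)

(10, 2)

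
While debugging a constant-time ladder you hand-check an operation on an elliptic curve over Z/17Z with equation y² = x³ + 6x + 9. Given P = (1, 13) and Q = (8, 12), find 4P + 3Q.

(14, 10)

First 4P:
Double-and-add on 4 = (100)₂. Start with P = (1, 13) for the leading 1-bit.
double: tangent at (1, 13): λ = (3·1² + 6)/(2·13) ≡ 9/9. 9⁻¹ ≡ 2 (mod 17), so λ ≡ 9·2 ≡ 1.
  x = λ² - 1 - 1 = 1 - 2 ≡ 16; y = λ·(1 - 16) - 13 ≡ 6. → (16, 6)
double: tangent at (16, 6): λ = (3·16² + 6)/(2·6) ≡ 9/12. 12⁻¹ ≡ 10 (mod 17), so λ ≡ 9·10 ≡ 5.
  x = λ² - 16 - 16 = 25 - 32 ≡ 10; y = λ·(16 - 10) - 6 ≡ 7. → (10, 7)
4P = (10, 7).
Next 3Q:
Repeated addition: build up to 3Q.
2Q: tangent at (8, 12): λ = (3·8² + 6)/(2·12) ≡ 11/7. 7⁻¹ ≡ 5 (mod 17), so λ ≡ 11·5 ≡ 4.
  x = λ² - 8 - 8 = 16 - 16 ≡ 0; y = λ·(8 - 0) - 12 ≡ 3. → (0, 3)
3Q: (0, 3) + (8, 12). λ = (12 - 3)/(8 - 0) ≡ 9/8 mod 17. 8⁻¹ ≡ 15 (mod 17) since 8·15 = 120 ≡ 1, so λ ≡ 16.
  x = λ² - 0 - 8 = 256 - 8 ≡ 10; y = λ·(0 - 10) - 3 ≡ 7. → (10, 7)
3Q = (10, 7).
Finally 4P + 3Q:
tangent at (10, 7): λ = (3·10² + 6)/(2·7) ≡ 0/14. 14⁻¹ ≡ 11 (mod 17), so λ ≡ 0·11 ≡ 0.
  x = λ² - 10 - 10 = 0 - 20 ≡ 14; y = λ·(10 - 14) - 7 ≡ 10. → (14, 10)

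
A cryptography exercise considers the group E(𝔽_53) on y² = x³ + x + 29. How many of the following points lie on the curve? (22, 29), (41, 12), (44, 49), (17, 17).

(22, 29): 29² ≡ 46, rhs ≡ 46 → on.
(41, 12): 12² ≡ 38, rhs ≡ 38 → on.
(44, 49): 49² ≡ 16, rhs ≡ 33 → off.
(17, 17): 17² ≡ 24, rhs ≡ 30 → off.

2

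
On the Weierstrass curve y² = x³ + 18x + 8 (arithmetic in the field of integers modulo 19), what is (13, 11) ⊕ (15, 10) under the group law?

(13, 11) + (15, 10). λ = (10 - 11)/(15 - 13) ≡ 18/2 mod 19. 2⁻¹ ≡ 10 (mod 19), so λ ≡ 9.
  x = λ² - 13 - 15 = 81 - 28 ≡ 15; y = λ·(13 - 15) - 11 ≡ 9. → (15, 9)

(15, 9)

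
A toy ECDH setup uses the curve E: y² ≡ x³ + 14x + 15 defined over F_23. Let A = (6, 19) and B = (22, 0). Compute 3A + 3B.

(12, 18)

First 3A:
Repeated addition: build up to 3A.
2A: tangent at (6, 19): λ = (3·6² + 14)/(2·19) ≡ 7/15. 15⁻¹ ≡ 20 (mod 23) since 15·20 = 300 ≡ 1, so λ ≡ 7·20 ≡ 2.
  x = λ² - 6 - 6 = 4 - 12 ≡ 15; y = λ·(6 - 15) - 19 ≡ 9. → (15, 9)
3A: (15, 9) + (6, 19). λ = (19 - 9)/(6 - 15) ≡ 10/14 mod 23. 14⁻¹ ≡ 5 (mod 23), so λ ≡ 4.
  x = λ² - 15 - 6 = 16 - 21 ≡ 18; y = λ·(15 - 18) - 9 ≡ 2. → (18, 2)
3A = (18, 2).
Next 3B:
Repeated addition: build up to 3B.
2B: (22, 0) + (22, 0): same x and y₁ ≡ -y₂, so the sum is the point at infinity.
3B: the point at infinity + (22, 0) = (22, 0) (identity).
3B = (22, 0).
Finally 3A + 3B:
(18, 2) + (22, 0). λ = (0 - 2)/(22 - 18) ≡ 21/4 mod 23. 4⁻¹ ≡ 6 (mod 23) since 4·6 = 24 ≡ 1, so λ ≡ 11.
  x = λ² - 18 - 22 = 121 - 40 ≡ 12; y = λ·(18 - 12) - 2 ≡ 18. → (12, 18)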